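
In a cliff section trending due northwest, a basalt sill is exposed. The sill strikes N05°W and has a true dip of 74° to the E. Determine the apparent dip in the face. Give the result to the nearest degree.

66°

The strike is N05°W and the section trends due northwest; the acute angle between them is β = 40°.
tan(apparent dip) = tan 74° · sin 40° = 2.2417
α = arctan(2.2417) = 65.96°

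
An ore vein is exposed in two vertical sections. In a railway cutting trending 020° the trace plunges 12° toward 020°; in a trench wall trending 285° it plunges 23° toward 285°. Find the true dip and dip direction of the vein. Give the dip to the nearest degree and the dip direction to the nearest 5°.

Each apparent-dip line lies in the plane. As unit vectors (x east, y north, z up), v₁ plunges 12°→020° and v₂ plunges 23°→285°.
Cross product v₁ × v₂ gives the pole to the plane: n ∝ (-0.310, 0.316, 0.897).
tan δ = √(n_x²+n_y²)/n_z = 0.442/0.897, so δ = 26.2°.
The horizontal component of n points toward azimuth atan2(n_x, n_y) = 316°, the dip direction.

true dip 26°, dip direction 315°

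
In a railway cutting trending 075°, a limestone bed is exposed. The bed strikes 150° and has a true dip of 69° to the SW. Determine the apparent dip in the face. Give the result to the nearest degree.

68°

The section lies 75° from the strike.
tan α = tan 69° × sin 75° = 2.6051 × 0.9659 = 2.5163
α = arctan(2.5163) = 68.33°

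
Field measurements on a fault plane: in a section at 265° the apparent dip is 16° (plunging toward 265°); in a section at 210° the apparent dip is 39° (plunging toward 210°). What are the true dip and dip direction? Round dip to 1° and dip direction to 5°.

true dip 40°, dip direction 195°

The two traces are lines in the plane: v₁ = (sin 265°·cos 16°, cos 265°·cos 16°, −sin 16°), v₂ = (sin 210°·cos 39°, cos 210°·cos 39°, −sin 39°).
The plane normal is n = v₁ × v₂ ∝ (-0.133, -0.496, 0.612).
tan δ = √(n_x²+n_y²)/n_z = 0.513/0.612, so δ = 40.0°.
Dip direction = atan2(-0.133, -0.496) = 195° (azimuth of n's horizontal projection).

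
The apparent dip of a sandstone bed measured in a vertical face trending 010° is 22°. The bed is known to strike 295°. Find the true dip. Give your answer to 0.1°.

β = acute angle between strike 295° and section 010° = 75°.
tan(true dip) = tan 22° / sin 75° = 0.4183
δ = arctan(0.4183) = 22.70°

22.7°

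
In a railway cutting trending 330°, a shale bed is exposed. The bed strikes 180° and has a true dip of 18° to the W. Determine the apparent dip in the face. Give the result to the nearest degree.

Angle between strike (180°) and section (330°): β = 30°.
tan α = tan 18° × sin 30° = 0.3249 × 0.5000 = 0.1625
apparent dip = arctan 0.1625 = 9.23°

9°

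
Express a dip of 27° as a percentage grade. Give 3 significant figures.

51.0%

grade % = 100 × tan 27° = 100 × 0.5095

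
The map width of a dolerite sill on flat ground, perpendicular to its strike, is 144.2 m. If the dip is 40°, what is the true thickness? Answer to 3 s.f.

92.7 m

True thickness t = w · sin(dip) = 144.2 × sin 40°
t = 144.2 × 0.6428 = 92.690 m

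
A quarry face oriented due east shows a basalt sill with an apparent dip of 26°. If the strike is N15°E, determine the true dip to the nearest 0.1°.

26.8°

β = acute angle between strike N15°E and section due east = 75°.
tan δ = tan α / sin β = tan 26° / sin 75° = 0.4877 / 0.9659 = 0.5049
δ = arctan(0.5049) = 26.79°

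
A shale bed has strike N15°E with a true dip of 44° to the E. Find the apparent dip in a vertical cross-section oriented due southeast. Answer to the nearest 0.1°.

39.9°

The section lies 60° from the strike.
tan(apparent dip) = tan 44° · sin 60° = 0.8363
α = arctan(0.8363) = 39.91°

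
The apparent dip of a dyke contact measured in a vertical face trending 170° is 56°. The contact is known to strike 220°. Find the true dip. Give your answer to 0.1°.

62.7°

The section is 50° from the strike.
tan(true dip) = tan 56° / sin 50° = 1.9353
true dip = arctan 1.9353 = 62.67°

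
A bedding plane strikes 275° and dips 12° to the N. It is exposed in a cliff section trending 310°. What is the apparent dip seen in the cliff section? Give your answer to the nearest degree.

7°

The strike is 275° and the section trends 310°; the acute angle between them is β = 35°.
tan(apparent dip) = tan 12° · sin 35° = 0.1219
apparent dip = arctan 0.1219 = 6.95°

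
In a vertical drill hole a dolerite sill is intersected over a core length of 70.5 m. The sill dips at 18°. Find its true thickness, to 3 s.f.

67.0 m

True thickness t = h · cos(dip) = 70.5 × cos 18°
t = 70.5 × 0.9511 = 67.049 m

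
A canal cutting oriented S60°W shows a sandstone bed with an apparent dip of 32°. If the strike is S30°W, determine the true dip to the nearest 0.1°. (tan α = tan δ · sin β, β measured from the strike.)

51.3°

β = acute angle between strike S30°W and section S60°W = 30°.
tan(true dip) = tan 32° / sin 30° = 1.2497
δ = arctan(1.2497) = 51.33°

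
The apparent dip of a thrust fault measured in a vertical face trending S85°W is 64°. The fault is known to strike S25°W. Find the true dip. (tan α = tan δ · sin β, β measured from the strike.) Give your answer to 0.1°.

67.1°

β = acute angle between strike S25°W and section S85°W = 60°.
tan δ = tan α / sin β = tan 64° / sin 60° = 2.0503 / 0.8660 = 2.3675
true dip = arctan 2.3675 = 67.10°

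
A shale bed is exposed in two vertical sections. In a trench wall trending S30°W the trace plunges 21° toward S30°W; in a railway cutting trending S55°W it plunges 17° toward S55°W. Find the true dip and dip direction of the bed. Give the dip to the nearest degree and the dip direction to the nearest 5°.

Represent each trace as a vector plunging at its apparent dip toward its trend (east-north-up frame): v₁ = (-0.467, -0.809, -0.358), v₂ = (-0.783, -0.549, -0.292).
Cross product v₁ × v₂ gives the pole to the plane: n ∝ (-0.040, -0.144, 0.377).
True dip = arccos(n_z / |n|) = arccos(0.9296) = 21.6°.
The horizontal component of n points toward azimuth atan2(n_x, n_y) = 195°, the dip direction.

true dip 22°, dip direction 195°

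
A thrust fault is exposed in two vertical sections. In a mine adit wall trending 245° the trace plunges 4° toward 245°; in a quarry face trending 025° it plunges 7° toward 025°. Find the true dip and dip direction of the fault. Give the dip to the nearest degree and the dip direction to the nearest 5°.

Represent each trace as a vector plunging at its apparent dip toward its trend (east-north-up frame): v₁ = (-0.904, -0.422, -0.070), v₂ = (0.419, 0.900, -0.122).
The plane normal is n = v₁ × v₂ ∝ (-0.114, 0.139, 0.636).
True dip = arccos(n_z / |n|) = arccos(0.9622) = 15.8°.
Dip direction = atan2(-0.114, 0.139) = 321° (azimuth of n's horizontal projection).

true dip 16°, dip direction 320°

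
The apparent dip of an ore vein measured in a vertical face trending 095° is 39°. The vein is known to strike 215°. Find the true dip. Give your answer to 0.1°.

43.1°

β = acute angle between strike 215° and section 095° = 60°.
tan δ = tan α / sin β = tan 39° / sin 60° = 0.8098 / 0.8660 = 0.9351
δ = arctan(0.9351) = 43.08°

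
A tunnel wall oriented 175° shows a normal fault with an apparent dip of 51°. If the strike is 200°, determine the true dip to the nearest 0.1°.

The section is 25° from the strike.
tan(true dip) = tan 51° / sin 25° = 2.9220
δ = arctan(2.9220) = 71.11°

71.1°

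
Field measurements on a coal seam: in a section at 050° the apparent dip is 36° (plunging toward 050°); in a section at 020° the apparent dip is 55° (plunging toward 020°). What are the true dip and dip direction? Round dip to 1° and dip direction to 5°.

true dip 60°, dip direction 345°

The two traces are lines in the plane: v₁ = (sin 50°·cos 36°, cos 50°·cos 36°, −sin 36°), v₂ = (sin 20°·cos 55°, cos 20°·cos 55°, −sin 55°).
n = v₁ × v₂ = (-0.109, 0.392, 0.232) (taken with n_z > 0).
tan δ = √(n_x²+n_y²)/n_z = 0.407/0.232, so δ = 60.3°.
Dip direction = azimuth of (n_x, n_y) = atan2(-0.109, 0.392) = 344°.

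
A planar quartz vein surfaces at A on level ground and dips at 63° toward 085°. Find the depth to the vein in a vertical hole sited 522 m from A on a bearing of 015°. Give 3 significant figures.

The hole lies 70° from the dip direction, so the down-dip offset is 522 × cos 70° = 178.53 m.
Depth = down-dip offset × tan(dip) = 178.53 × tan 63° = 178.53 × 1.9626
Depth = 350.39 m

350 m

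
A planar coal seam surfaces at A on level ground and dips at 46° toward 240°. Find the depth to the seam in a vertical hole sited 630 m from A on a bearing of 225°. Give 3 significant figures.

The hole lies 15° from the dip direction, so the down-dip offset is 630 × cos 15° = 608.53 m.
Depth = down-dip offset × tan(dip) = 608.53 × tan 46° = 608.53 × 1.0355
Depth = 630.15 m

630 m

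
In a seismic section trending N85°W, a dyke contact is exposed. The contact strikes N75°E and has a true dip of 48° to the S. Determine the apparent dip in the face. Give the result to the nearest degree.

21°

The section lies 20° from the strike.
tan(apparent dip) = tan 48° · sin 20° = 0.3799
α = arctan(0.3799) = 20.80°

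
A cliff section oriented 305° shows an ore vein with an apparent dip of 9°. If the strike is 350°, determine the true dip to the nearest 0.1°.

12.6°

The section is 45° from the strike.
tan(true dip) = tan 9° / sin 45° = 0.2240
true dip = arctan 0.2240 = 12.63°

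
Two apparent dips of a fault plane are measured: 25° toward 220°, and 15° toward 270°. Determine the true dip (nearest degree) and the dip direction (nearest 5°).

Each apparent-dip line lies in the plane. As unit vectors (x east, y north, z up), v₁ plunges 25°→220° and v₂ plunges 15°→270°.
Cross product v₁ × v₂ gives the pole to the plane: n ∝ (-0.180, -0.257, 0.671).
True dip = arccos(n_z / |n|) = arccos(0.9057) = 25.1°.
Dip direction = azimuth of (n_x, n_y) = atan2(-0.180, -0.257) = 215°.

true dip 25°, dip direction 215°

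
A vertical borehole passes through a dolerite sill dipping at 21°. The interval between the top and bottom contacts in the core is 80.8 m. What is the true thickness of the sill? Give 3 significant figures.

True thickness t = h · cos(dip) = 80.8 × cos 21°
t = 80.8 × 0.9336 = 75.433 m

75.4 m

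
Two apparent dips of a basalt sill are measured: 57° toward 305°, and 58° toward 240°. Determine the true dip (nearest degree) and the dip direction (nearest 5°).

true dip 62°, dip direction 270°

The two traces are lines in the plane: v₁ = (sin 305°·cos 57°, cos 305°·cos 57°, −sin 57°), v₂ = (sin 240°·cos 58°, cos 240°·cos 58°, −sin 58°).
Cross product v₁ × v₂ gives the pole to the plane: n ∝ (-0.487, 0.007, 0.262).
tan δ = √(n_x²+n_y²)/n_z = 0.487/0.262, so δ = 61.8°.
Dip direction = atan2(-0.487, 0.007) = 271° (azimuth of n's horizontal projection).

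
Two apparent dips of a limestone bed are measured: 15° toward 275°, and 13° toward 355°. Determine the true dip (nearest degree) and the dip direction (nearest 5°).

true dip 18°, dip direction 310°

Represent each trace as a vector plunging at its apparent dip toward its trend (east-north-up frame): v₁ = (-0.962, 0.084, -0.259), v₂ = (-0.085, 0.971, -0.225).
The plane normal is n = v₁ × v₂ ∝ (-0.232, 0.194, 0.927).
tan δ = √(n_x²+n_y²)/n_z = 0.303/0.927, so δ = 18.1°.
Dip direction = azimuth of (n_x, n_y) = atan2(-0.232, 0.194) = 310°.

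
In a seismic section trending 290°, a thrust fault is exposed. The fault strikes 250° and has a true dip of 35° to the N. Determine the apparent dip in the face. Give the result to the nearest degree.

Angle between strike (250°) and section (290°): β = 40°.
tan α = tan 35° × sin 40° = 0.7002 × 0.6428 = 0.4501
apparent dip = arctan 0.4501 = 24.23°

24°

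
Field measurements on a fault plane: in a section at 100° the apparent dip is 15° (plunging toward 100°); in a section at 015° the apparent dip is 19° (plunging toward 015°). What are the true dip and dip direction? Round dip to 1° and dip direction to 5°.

true dip 23°, dip direction 050°

Each apparent-dip line lies in the plane. As unit vectors (x east, y north, z up), v₁ plunges 15°→100° and v₂ plunges 19°→015°.
Cross product v₁ × v₂ gives the pole to the plane: n ∝ (0.291, 0.246, 0.910).
True dip = arccos(n_z / |n|) = arccos(0.9223) = 22.7°.
Dip direction = azimuth of (n_x, n_y) = atan2(0.291, 0.246) = 50°.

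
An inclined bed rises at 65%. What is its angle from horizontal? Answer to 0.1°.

tan θ = 65/100 = 0.6500
θ = arctan(0.6500) = 33.02°

33.0°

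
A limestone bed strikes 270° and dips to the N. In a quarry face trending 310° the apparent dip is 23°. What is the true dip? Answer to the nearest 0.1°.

β = acute angle between strike 270° and section 310° = 40°.
tan(true dip) = tan 23° / sin 40° = 0.6604
true dip = arctan 0.6604 = 33.44°

33.4°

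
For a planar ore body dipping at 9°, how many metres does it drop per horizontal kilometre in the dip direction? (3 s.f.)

158 m

drop per km = 1000 × tan 9° = 1000 × 0.1584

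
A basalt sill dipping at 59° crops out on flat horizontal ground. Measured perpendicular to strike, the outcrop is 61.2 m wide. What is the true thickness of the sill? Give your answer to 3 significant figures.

52.5 m

True thickness t = w · sin(dip) = 61.2 × sin 59°
t = 61.2 × 0.8572 = 52.459 m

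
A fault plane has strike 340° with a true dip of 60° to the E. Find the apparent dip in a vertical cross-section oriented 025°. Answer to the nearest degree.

Angle between strike (340°) and section (025°): β = 45°.
tan α = tan 60° × sin 45° = 1.7321 × 0.7071 = 1.2247
α = arctan(1.2247) = 50.77°

51°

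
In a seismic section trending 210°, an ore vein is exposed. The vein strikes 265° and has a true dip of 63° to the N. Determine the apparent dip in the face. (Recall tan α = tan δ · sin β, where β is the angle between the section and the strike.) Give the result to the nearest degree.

Angle between strike (265°) and section (210°): β = 55°.
tan(apparent dip) = tan 63° · sin 55° = 1.6077
α = arctan(1.6077) = 58.12°

58°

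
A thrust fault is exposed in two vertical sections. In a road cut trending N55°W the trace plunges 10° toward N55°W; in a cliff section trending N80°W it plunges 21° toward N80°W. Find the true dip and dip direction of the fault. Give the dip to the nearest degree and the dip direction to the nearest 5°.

The two traces are lines in the plane: v₁ = (sin 305°·cos 10°, cos 305°·cos 10°, −sin 10°), v₂ = (sin 280°·cos 21°, cos 280°·cos 21°, −sin 21°).
Cross product v₁ × v₂ gives the pole to the plane: n ∝ (-0.174, -0.129, 0.389).
tan δ = √(n_x²+n_y²)/n_z = 0.217/0.389, so δ = 29.2°.
Dip direction = atan2(-0.174, -0.129) = 233° (azimuth of n's horizontal projection).

true dip 29°, dip direction 235°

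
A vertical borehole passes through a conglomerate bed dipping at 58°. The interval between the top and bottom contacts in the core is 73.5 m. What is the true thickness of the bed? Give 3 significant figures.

True thickness t = h · cos(dip) = 73.5 × cos 58°
t = 73.5 × 0.5299 = 38.949 m

38.9 m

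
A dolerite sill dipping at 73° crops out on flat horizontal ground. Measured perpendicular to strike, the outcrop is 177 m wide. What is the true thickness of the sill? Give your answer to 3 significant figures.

169 m

True thickness t = w · sin(dip) = 177 × sin 73°
t = 177 × 0.9563 = 169.266 m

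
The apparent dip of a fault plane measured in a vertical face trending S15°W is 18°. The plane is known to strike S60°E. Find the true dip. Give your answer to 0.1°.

The section is 75° from the strike.
tan(true dip) = tan 18° / sin 75° = 0.3364
true dip = arctan 0.3364 = 18.59°

18.6°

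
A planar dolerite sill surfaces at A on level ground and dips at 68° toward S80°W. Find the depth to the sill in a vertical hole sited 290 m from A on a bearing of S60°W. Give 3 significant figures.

674 m

The hole lies 20° from the dip direction, so the down-dip offset is 290 × cos 20° = 272.51 m.
Depth = down-dip offset × tan(dip) = 272.51 × tan 68° = 272.51 × 2.4751
Depth = 674.49 m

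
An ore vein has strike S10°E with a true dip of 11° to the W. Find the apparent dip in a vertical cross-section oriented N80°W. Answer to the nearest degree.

Angle between strike (S10°E) and section (N80°W): β = 70°.
tan α = tan 11° × sin 70° = 0.1944 × 0.9397 = 0.1827
apparent dip = arctan 0.1827 = 10.35°

10°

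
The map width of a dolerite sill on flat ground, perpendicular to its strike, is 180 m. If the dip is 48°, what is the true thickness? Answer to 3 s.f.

134 m

True thickness t = w · sin(dip) = 180 × sin 48°
t = 180 × 0.7431 = 133.766 m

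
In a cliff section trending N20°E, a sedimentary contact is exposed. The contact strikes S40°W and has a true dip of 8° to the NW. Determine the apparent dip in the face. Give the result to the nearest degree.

The section lies 20° from the strike.
tan(apparent dip) = tan 8° · sin 20° = 0.0481
apparent dip = arctan 0.0481 = 2.75°

3°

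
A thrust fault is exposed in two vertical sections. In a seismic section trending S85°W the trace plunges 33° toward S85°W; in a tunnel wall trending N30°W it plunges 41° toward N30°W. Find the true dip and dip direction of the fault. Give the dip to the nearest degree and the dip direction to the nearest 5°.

true dip 43°, dip direction 310°

The two traces are lines in the plane: v₁ = (sin 265°·cos 33°, cos 265°·cos 33°, −sin 33°), v₂ = (sin 330°·cos 41°, cos 330°·cos 41°, −sin 41°).
The plane normal is n = v₁ × v₂ ∝ (-0.404, 0.343, 0.574).
tan δ = √(n_x²+n_y²)/n_z = 0.530/0.574, so δ = 42.7°.
Dip direction = atan2(-0.404, 0.343) = 310° (azimuth of n's horizontal projection).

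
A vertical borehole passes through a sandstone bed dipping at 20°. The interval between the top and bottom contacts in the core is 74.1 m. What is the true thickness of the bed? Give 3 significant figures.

True thickness t = h · cos(dip) = 74.1 × cos 20°
t = 74.1 × 0.9397 = 69.631 m

69.6 m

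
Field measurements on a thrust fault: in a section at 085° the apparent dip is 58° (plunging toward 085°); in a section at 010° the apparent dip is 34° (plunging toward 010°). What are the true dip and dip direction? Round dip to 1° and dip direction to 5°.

true dip 58°, dip direction 075°

Represent each trace as a vector plunging at its apparent dip toward its trend (east-north-up frame): v₁ = (0.528, 0.046, -0.848), v₂ = (0.144, 0.816, -0.559).
The plane normal is n = v₁ × v₂ ∝ (0.667, 0.173, 0.424).
tan δ = √(n_x²+n_y²)/n_z = 0.689/0.424, so δ = 58.4°.
Dip direction = azimuth of (n_x, n_y) = atan2(0.667, 0.173) = 75°.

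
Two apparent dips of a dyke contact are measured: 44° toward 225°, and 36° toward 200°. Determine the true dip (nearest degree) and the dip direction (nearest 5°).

Represent each trace as a vector plunging at its apparent dip toward its trend (east-north-up frame): v₁ = (-0.509, -0.509, -0.695), v₂ = (-0.277, -0.760, -0.588).
n = v₁ × v₂ = (-0.229, -0.107, 0.246) (taken with n_z > 0).
tan δ = √(n_x²+n_y²)/n_z = 0.253/0.246, so δ = 45.8°.
Dip direction = atan2(-0.229, -0.107) = 245° (azimuth of n's horizontal projection).

true dip 46°, dip direction 245°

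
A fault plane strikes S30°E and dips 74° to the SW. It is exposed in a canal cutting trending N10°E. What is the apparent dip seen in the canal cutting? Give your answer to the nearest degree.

The strike is S30°E and the section trends N10°E; the acute angle between them is β = 40°.
tan α = tan 74° × sin 40° = 3.4874 × 0.6428 = 2.2417
apparent dip = arctan 2.2417 = 65.96°

66°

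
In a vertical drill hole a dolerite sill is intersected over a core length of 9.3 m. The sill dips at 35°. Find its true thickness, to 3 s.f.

True thickness t = h · cos(dip) = 9.3 × cos 35°
t = 9.3 × 0.8192 = 7.618 m

7.62 m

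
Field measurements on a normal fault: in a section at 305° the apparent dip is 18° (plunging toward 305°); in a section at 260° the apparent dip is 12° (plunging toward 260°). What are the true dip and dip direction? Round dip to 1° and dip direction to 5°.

true dip 18°, dip direction 310°

The two traces are lines in the plane: v₁ = (sin 305°·cos 18°, cos 305°·cos 18°, −sin 18°), v₂ = (sin 260°·cos 12°, cos 260°·cos 12°, −sin 12°).
The plane normal is n = v₁ × v₂ ∝ (-0.166, 0.136, 0.658).
tan δ = √(n_x²+n_y²)/n_z = 0.214/0.658, so δ = 18.0°.
The horizontal component of n points toward azimuth atan2(n_x, n_y) = 309°, the dip direction.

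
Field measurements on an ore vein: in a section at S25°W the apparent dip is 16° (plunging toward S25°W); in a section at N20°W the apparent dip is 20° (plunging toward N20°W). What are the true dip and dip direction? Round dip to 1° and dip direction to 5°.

true dip 40°, dip direction 275°

The two traces are lines in the plane: v₁ = (sin 205°·cos 16°, cos 205°·cos 16°, −sin 16°), v₂ = (sin 340°·cos 20°, cos 340°·cos 20°, −sin 20°).
n = v₁ × v₂ = (-0.541, 0.050, 0.639) (taken with n_z > 0).
Dip δ = arctan(|n_h|/n_z) = arctan(0.544/0.639) = 40.4°.
Dip direction = azimuth of (n_x, n_y) = atan2(-0.541, 0.050) = 275°.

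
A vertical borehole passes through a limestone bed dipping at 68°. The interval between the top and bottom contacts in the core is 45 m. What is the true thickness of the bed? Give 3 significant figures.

True thickness t = h · cos(dip) = 45 × cos 68°
t = 45 × 0.3746 = 16.857 m

16.9 m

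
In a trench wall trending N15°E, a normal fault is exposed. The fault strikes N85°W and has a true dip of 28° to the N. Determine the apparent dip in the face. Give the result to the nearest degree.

28°

The strike is N85°W and the section trends N15°E; the acute angle between them is β = 80°.
tan(apparent dip) = tan 28° · sin 80° = 0.5236
apparent dip = arctan 0.5236 = 27.64°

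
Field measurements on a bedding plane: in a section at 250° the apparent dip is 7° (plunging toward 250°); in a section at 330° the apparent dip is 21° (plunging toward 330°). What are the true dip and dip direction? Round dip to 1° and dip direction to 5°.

The two traces are lines in the plane: v₁ = (sin 250°·cos 7°, cos 250°·cos 7°, −sin 7°), v₂ = (sin 330°·cos 21°, cos 330°·cos 21°, −sin 21°).
Cross product v₁ × v₂ gives the pole to the plane: n ∝ (-0.220, 0.277, 0.913).
tan δ = √(n_x²+n_y²)/n_z = 0.354/0.913, so δ = 21.2°.
Dip direction = azimuth of (n_x, n_y) = atan2(-0.220, 0.277) = 322°.

true dip 21°, dip direction 320°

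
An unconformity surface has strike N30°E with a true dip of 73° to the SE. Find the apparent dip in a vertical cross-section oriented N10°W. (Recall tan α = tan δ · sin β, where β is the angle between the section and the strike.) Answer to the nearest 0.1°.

The section lies 40° from the strike.
tan(apparent dip) = tan 73° · sin 40° = 2.1025
apparent dip = arctan 2.1025 = 64.56°

64.6°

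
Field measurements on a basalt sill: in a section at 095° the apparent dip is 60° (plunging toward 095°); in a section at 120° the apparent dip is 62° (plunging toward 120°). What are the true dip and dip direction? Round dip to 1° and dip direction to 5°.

Each apparent-dip line lies in the plane. As unit vectors (x east, y north, z up), v₁ plunges 60°→095° and v₂ plunges 62°→120°.
The plane normal is n = v₁ × v₂ ∝ (0.165, -0.088, 0.099).
True dip = arccos(n_z / |n|) = arccos(0.4693) = 62.0°.
Dip direction = atan2(0.165, -0.088) = 118° (azimuth of n's horizontal projection).

true dip 62°, dip direction 120°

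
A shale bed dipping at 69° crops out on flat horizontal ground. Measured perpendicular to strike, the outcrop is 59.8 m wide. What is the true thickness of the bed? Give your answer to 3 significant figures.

True thickness t = w · sin(dip) = 59.8 × sin 69°
t = 59.8 × 0.9336 = 55.828 m

55.8 m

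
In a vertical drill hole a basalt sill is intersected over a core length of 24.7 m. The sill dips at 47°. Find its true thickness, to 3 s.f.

16.8 m

True thickness t = h · cos(dip) = 24.7 × cos 47°
t = 24.7 × 0.6820 = 16.845 m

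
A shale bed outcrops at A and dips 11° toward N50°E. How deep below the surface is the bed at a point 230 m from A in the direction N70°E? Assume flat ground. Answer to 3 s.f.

The hole lies 20° from the dip direction, so the down-dip offset is 230 × cos 20° = 216.13 m.
Depth = down-dip offset × tan(dip) = 216.13 × tan 11° = 216.13 × 0.1944
Depth = 42.01 m

42.0 m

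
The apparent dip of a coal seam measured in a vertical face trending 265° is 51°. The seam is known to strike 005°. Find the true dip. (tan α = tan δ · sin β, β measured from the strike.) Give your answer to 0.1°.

β = acute angle between strike 005° and section 265° = 80°.
tan(true dip) = tan 51° / sin 80° = 1.2539
δ = arctan(1.2539) = 51.43°

51.4°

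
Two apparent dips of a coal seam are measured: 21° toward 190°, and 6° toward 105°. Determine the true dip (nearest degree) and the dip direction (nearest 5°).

true dip 21°, dip direction 180°

Represent each trace as a vector plunging at its apparent dip toward its trend (east-north-up frame): v₁ = (-0.162, -0.919, -0.358), v₂ = (0.961, -0.257, -0.105).
n = v₁ × v₂ = (0.004, -0.361, 0.925) (taken with n_z > 0).
True dip = arccos(n_z / |n|) = arccos(0.9315) = 21.3°.
The horizontal component of n points toward azimuth atan2(n_x, n_y) = 179°, the dip direction.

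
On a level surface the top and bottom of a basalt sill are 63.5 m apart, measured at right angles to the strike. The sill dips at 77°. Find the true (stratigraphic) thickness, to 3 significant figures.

True thickness t = w · sin(dip) = 63.5 × sin 77°
t = 63.5 × 0.9744 = 61.872 m

61.9 m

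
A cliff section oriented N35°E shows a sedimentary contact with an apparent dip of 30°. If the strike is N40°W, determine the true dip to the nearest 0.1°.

30.9°

The section is 75° from the strike.
tan(true dip) = tan 30° / sin 75° = 0.5977
δ = arctan(0.5977) = 30.87°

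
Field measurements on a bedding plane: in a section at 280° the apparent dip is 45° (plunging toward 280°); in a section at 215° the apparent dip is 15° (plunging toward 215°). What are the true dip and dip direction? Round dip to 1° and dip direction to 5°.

true dip 45°, dip direction 290°

The two traces are lines in the plane: v₁ = (sin 280°·cos 45°, cos 280°·cos 45°, −sin 45°), v₂ = (sin 215°·cos 15°, cos 215°·cos 15°, −sin 15°).
n = v₁ × v₂ = (-0.591, 0.212, 0.619) (taken with n_z > 0).
tan δ = √(n_x²+n_y²)/n_z = 0.628/0.619, so δ = 45.4°.
Dip direction = azimuth of (n_x, n_y) = atan2(-0.591, 0.212) = 290°.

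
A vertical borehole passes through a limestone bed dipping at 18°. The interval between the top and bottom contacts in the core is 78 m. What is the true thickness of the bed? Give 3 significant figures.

True thickness t = h · cos(dip) = 78 × cos 18°
t = 78 × 0.9511 = 74.182 m

74.2 m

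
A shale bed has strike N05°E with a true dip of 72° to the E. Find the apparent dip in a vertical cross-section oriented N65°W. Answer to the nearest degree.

71°

The strike is N05°E and the section trends N65°W; the acute angle between them is β = 70°.
tan(apparent dip) = tan 72° · sin 70° = 2.8921
apparent dip = arctan 2.8921 = 70.93°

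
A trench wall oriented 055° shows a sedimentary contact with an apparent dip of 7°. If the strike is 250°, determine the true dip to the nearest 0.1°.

25.4°

β = acute angle between strike 250° and section 055° = 15°.
tan(true dip) = tan 7° / sin 15° = 0.4744
δ = arctan(0.4744) = 25.38°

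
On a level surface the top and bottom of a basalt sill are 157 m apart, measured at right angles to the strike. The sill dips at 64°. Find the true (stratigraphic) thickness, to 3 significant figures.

True thickness t = w · sin(dip) = 157 × sin 64°
t = 157 × 0.8988 = 141.111 m

141 m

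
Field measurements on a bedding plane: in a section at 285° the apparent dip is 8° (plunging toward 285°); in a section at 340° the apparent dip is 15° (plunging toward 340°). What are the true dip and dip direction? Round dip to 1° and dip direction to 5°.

The two traces are lines in the plane: v₁ = (sin 285°·cos 8°, cos 285°·cos 8°, −sin 8°), v₂ = (sin 340°·cos 15°, cos 340°·cos 15°, −sin 15°).
Cross product v₁ × v₂ gives the pole to the plane: n ∝ (-0.060, 0.202, 0.784).
True dip = arccos(n_z / |n|) = arccos(0.9658) = 15.0°.
The horizontal component of n points toward azimuth atan2(n_x, n_y) = 343°, the dip direction.

true dip 15°, dip direction 345°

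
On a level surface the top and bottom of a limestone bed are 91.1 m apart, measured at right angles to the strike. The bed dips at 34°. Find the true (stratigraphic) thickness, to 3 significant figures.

50.9 m

True thickness t = w · sin(dip) = 91.1 × sin 34°
t = 91.1 × 0.5592 = 50.942 m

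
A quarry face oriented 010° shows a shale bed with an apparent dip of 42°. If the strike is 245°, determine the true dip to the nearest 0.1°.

47.7°

The section is 55° from the strike.
tan(true dip) = tan 42° / sin 55° = 1.0992
δ = arctan(1.0992) = 47.71°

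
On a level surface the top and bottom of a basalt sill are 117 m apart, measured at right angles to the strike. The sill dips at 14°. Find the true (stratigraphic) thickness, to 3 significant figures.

True thickness t = w · sin(dip) = 117 × sin 14°
t = 117 × 0.2419 = 28.305 m

28.3 m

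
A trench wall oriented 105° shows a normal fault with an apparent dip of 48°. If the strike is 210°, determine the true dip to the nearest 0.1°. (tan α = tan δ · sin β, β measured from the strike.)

The section is 75° from the strike.
tan δ = tan α / sin β = tan 48° / sin 75° = 1.1106 / 0.9659 = 1.1498
true dip = arctan 1.1498 = 48.99°

49.0°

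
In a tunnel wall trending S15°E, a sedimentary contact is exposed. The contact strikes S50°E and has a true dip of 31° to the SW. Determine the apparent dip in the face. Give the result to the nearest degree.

19°

The section lies 35° from the strike.
tan(apparent dip) = tan 31° · sin 35° = 0.3446
apparent dip = arctan 0.3446 = 19.02°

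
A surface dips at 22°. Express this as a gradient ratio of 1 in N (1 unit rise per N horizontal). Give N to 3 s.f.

1 in 2.48

1 : N means tan θ = 1/N, so N = 1/tan 22° = 1/0.4040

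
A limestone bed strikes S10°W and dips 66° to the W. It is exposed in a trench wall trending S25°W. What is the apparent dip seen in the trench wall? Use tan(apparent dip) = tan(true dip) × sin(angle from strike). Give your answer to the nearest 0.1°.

30.2°

The section lies 15° from the strike.
tan α = tan 66° × sin 15° = 2.2460 × 0.2588 = 0.5813
α = arctan(0.5813) = 30.17°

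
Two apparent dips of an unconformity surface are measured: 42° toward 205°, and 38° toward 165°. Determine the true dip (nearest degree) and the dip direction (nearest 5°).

Represent each trace as a vector plunging at its apparent dip toward its trend (east-north-up frame): v₁ = (-0.314, -0.674, -0.669), v₂ = (0.204, -0.761, -0.616).
The plane normal is n = v₁ × v₂ ∝ (-0.095, -0.330, 0.376).
tan δ = √(n_x²+n_y²)/n_z = 0.343/0.376, so δ = 42.4°.
Dip direction = azimuth of (n_x, n_y) = atan2(-0.095, -0.330) = 196°.

true dip 42°, dip direction 195°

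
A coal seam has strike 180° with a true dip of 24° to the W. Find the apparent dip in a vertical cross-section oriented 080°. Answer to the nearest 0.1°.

23.7°

Angle between strike (180°) and section (080°): β = 80°.
tan(apparent dip) = tan 24° · sin 80° = 0.4385
apparent dip = arctan 0.4385 = 23.68°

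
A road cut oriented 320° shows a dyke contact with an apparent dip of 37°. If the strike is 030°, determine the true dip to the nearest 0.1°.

β = acute angle between strike 030° and section 320° = 70°.
tan(true dip) = tan 37° / sin 70° = 0.8019
δ = arctan(0.8019) = 38.73°

38.7°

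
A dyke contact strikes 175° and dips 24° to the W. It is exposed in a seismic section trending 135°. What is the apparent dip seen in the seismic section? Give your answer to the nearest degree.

16°

Angle between strike (175°) and section (135°): β = 40°.
tan(apparent dip) = tan 24° · sin 40° = 0.2862
apparent dip = arctan 0.2862 = 15.97°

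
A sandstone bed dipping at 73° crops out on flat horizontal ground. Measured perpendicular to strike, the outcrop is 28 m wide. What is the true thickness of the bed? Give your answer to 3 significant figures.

26.8 m

True thickness t = w · sin(dip) = 28 × sin 73°
t = 28 × 0.9563 = 26.777 m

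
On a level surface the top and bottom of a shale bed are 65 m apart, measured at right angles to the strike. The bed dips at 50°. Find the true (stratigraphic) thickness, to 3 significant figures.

True thickness t = w · sin(dip) = 65 × sin 50°
t = 65 × 0.7660 = 49.793 m

49.8 m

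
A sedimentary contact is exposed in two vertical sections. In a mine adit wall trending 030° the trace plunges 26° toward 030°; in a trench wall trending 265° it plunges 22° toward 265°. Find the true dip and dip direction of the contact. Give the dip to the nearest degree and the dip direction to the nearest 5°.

true dip 44°, dip direction 330°

Each apparent-dip line lies in the plane. As unit vectors (x east, y north, z up), v₁ plunges 26°→030° and v₂ plunges 22°→265°.
Cross product v₁ × v₂ gives the pole to the plane: n ∝ (-0.327, 0.573, 0.683).
Dip δ = arctan(|n_h|/n_z) = arctan(0.660/0.683) = 44.0°.
Dip direction = atan2(-0.327, 0.573) = 330° (azimuth of n's horizontal projection).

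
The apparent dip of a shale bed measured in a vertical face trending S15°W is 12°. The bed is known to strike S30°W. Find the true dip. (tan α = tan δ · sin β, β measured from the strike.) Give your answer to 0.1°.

39.4°

The section is 15° from the strike.
tan δ = tan α / sin β = tan 12° / sin 15° = 0.2126 / 0.2588 = 0.8213
δ = arctan(0.8213) = 39.39°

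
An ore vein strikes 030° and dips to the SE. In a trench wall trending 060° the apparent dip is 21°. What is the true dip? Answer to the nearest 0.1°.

β = acute angle between strike 030° and section 060° = 30°.
tan(true dip) = tan 21° / sin 30° = 0.7677
δ = arctan(0.7677) = 37.51°

37.5°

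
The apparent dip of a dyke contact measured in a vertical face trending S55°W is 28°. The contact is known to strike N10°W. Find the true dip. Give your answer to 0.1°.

30.4°

The section is 65° from the strike.
tan(true dip) = tan 28° / sin 65° = 0.5867
δ = arctan(0.5867) = 30.40°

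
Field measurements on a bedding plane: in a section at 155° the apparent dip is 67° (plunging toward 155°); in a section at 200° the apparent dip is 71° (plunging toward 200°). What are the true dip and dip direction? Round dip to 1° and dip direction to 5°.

Each apparent-dip line lies in the plane. As unit vectors (x east, y north, z up), v₁ plunges 67°→155° and v₂ plunges 71°→200°.
n = v₁ × v₂ = (-0.053, -0.259, 0.090) (taken with n_z > 0).
True dip = arccos(n_z / |n|) = arccos(0.3225) = 71.2°.
Dip direction = azimuth of (n_x, n_y) = atan2(-0.053, -0.259) = 192°.

true dip 71°, dip direction 190°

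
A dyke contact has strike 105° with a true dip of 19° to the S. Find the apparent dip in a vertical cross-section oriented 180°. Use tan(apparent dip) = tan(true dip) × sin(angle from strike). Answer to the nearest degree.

Angle between strike (105°) and section (180°): β = 75°.
tan(apparent dip) = tan 19° · sin 75° = 0.3326
α = arctan(0.3326) = 18.40°

18°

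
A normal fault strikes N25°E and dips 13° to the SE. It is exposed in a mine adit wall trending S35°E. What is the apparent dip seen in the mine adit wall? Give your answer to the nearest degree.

11°

Angle between strike (N25°E) and section (S35°E): β = 60°.
tan(apparent dip) = tan 13° · sin 60° = 0.1999
apparent dip = arctan 0.1999 = 11.31°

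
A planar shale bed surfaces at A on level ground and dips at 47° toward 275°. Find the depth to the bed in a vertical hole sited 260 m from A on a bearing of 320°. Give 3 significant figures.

197 m

The hole lies 45° from the dip direction, so the down-dip offset is 260 × cos 45° = 183.85 m.
Depth = down-dip offset × tan(dip) = 183.85 × tan 47° = 183.85 × 1.0724
Depth = 197.15 m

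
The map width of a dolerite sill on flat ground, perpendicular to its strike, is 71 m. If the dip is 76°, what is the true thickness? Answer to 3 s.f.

68.9 m

True thickness t = w · sin(dip) = 71 × sin 76°
t = 71 × 0.9703 = 68.891 m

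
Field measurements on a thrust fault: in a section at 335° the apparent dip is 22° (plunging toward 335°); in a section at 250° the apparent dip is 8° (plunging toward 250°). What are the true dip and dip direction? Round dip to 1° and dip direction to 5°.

true dip 23°, dip direction 320°

The two traces are lines in the plane: v₁ = (sin 335°·cos 22°, cos 335°·cos 22°, −sin 22°), v₂ = (sin 250°·cos 8°, cos 250°·cos 8°, −sin 8°).
The plane normal is n = v₁ × v₂ ∝ (-0.244, 0.294, 0.915).
Dip δ = arctan(|n_h|/n_z) = arctan(0.382/0.915) = 22.7°.
The horizontal component of n points toward azimuth atan2(n_x, n_y) = 320°, the dip direction.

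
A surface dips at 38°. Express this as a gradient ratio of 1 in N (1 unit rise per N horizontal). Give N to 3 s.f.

1 in 1.28

1 : N means tan θ = 1/N, so N = 1/tan 38° = 1/0.7813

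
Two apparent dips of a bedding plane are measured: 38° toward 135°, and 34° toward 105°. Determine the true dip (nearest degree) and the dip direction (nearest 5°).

true dip 38°, dip direction 135°

Represent each trace as a vector plunging at its apparent dip toward its trend (east-north-up frame): v₁ = (0.557, -0.557, -0.616), v₂ = (0.801, -0.215, -0.559).
The plane normal is n = v₁ × v₂ ∝ (0.179, -0.181, 0.327).
True dip = arccos(n_z / |n|) = arccos(0.7880) = 38.0°.
The horizontal component of n points toward azimuth atan2(n_x, n_y) = 135°, the dip direction.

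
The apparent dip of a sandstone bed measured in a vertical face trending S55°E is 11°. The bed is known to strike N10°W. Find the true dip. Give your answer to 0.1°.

The section is 45° from the strike.
tan(true dip) = tan 11° / sin 45° = 0.2749
true dip = arctan 0.2749 = 15.37°

15.4°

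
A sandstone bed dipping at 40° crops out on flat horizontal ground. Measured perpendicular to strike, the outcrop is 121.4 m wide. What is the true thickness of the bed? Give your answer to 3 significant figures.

True thickness t = w · sin(dip) = 121.4 × sin 40°
t = 121.4 × 0.6428 = 78.034 m

78.0 m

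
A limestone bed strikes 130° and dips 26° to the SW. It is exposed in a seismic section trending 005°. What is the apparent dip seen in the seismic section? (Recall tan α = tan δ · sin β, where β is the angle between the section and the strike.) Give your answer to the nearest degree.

22°

The section lies 55° from the strike.
tan α = tan 26° × sin 55° = 0.4877 × 0.8192 = 0.3995
α = arctan(0.3995) = 21.78°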